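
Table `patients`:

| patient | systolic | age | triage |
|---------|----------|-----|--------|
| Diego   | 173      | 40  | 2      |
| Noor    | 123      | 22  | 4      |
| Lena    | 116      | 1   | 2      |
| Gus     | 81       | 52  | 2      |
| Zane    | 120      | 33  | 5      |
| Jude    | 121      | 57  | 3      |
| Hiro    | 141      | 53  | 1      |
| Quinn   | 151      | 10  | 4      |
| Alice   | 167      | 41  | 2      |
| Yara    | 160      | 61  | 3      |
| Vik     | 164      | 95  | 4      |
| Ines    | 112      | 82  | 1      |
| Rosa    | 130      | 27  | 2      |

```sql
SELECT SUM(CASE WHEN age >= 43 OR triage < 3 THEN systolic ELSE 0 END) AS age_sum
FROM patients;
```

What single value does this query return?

patient=Diego: ✓ → 173
patient=Noor: ✗
patient=Lena: ✓ → 116
patient=Gus: ✓ → 81
patient=Zane: ✗
patient=Jude: ✓ → 121
patient=Hiro: ✓ → 141
patient=Quinn: ✗
patient=Alice: ✓ → 167
patient=Yara: ✓ → 160
patient=Vik: ✓ → 164
patient=Ines: ✓ → 112
patient=Rosa: ✓ → 130
age_sum = 173 + 116 + 81 + 121 + 141 + 167 + 160 + 164 + 112 + 130 = 1365

1365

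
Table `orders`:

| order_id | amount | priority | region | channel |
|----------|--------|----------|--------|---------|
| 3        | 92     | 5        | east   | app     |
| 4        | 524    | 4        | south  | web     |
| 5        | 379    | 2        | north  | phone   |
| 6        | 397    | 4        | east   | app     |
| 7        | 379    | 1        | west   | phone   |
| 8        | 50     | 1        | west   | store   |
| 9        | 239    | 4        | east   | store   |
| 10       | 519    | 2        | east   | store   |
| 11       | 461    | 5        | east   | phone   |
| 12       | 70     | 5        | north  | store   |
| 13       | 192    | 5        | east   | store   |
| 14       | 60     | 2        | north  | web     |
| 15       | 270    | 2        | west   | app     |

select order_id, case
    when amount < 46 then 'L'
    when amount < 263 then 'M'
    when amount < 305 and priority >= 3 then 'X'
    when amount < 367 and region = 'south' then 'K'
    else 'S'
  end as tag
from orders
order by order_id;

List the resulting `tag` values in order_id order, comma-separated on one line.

order_id=3: amount < 263 → M
order_id=4: ELSE → S
order_id=5: ELSE → S
order_id=6: ELSE → S
order_id=7: ELSE → S
order_id=8: amount < 263 → M
order_id=9: amount < 263 → M
order_id=10: ELSE → S
order_id=11: ELSE → S
order_id=12: amount < 263 → M
order_id=13: amount < 263 → M
order_id=14: amount < 263 → M
order_id=15: ELSE → S

M, S, S, S, S, M, M, S, S, M, M, M, S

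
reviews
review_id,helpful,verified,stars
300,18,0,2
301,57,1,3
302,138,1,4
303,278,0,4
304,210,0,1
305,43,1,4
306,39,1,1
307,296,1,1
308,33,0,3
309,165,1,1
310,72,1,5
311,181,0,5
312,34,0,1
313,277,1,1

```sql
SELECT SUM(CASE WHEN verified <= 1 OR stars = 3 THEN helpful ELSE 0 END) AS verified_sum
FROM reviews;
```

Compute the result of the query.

review_id=300: ✓ → 18
review_id=301: ✓ → 57
review_id=302: ✓ → 138
review_id=303: ✓ → 278
review_id=304: ✓ → 210
review_id=305: ✓ → 43
review_id=306: ✓ → 39
review_id=307: ✓ → 296
review_id=308: ✓ → 33
review_id=309: ✓ → 165
review_id=310: ✓ → 72
review_id=311: ✓ → 181
review_id=312: ✓ → 34
review_id=313: ✓ → 277
verified_sum = 18 + 57 + 138 + 278 + 210 + 43 + 39 + 296 + 33 + 165 + 72 + 181 + 34 + 277 = 1841

1841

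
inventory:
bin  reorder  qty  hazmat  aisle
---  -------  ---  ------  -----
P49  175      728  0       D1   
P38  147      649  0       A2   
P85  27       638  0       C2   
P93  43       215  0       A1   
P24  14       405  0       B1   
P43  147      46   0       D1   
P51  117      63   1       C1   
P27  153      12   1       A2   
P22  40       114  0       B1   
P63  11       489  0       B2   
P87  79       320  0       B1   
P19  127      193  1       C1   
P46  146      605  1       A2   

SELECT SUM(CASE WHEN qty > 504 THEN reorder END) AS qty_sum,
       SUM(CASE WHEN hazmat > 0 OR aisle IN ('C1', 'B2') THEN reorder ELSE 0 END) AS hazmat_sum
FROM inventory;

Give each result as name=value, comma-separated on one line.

[qty_sum: qty > 504]
bin=P49: ✓ → 175
bin=P38: ✓ → 147
bin=P85: ✓ → 27
bin=P93: ✗
bin=P24: ✗
bin=P43: ✗
bin=P51: ✗
bin=P27: ✗
bin=P22: ✗
bin=P63: ✗
bin=P87: ✗
bin=P19: ✗
bin=P46: ✓ → 146
qty_sum = 175 + 147 + 27 + 146 = 495
—
[hazmat_sum: hazmat > 0 OR aisle IN ('C1', 'B2')]
bin=P49: ✗
bin=P38: ✗
bin=P85: ✗
bin=P93: ✗
bin=P24: ✗
bin=P43: ✗
bin=P51: ✓ → 117
bin=P27: ✓ → 153
bin=P22: ✗
bin=P63: ✓ → 11
bin=P87: ✗
bin=P19: ✓ → 127
bin=P46: ✓ → 146
hazmat_sum = 117 + 153 + 11 + 127 + 146 = 554

qty_sum=495, hazmat_sum=554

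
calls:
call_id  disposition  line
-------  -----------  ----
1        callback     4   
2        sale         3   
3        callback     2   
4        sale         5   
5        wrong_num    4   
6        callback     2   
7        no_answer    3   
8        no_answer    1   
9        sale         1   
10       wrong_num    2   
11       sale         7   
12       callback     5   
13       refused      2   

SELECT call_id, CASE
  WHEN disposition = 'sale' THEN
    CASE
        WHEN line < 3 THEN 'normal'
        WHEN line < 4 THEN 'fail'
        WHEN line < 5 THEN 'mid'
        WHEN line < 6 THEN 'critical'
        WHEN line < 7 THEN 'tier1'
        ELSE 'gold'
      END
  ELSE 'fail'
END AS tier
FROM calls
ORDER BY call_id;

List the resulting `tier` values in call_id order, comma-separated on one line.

fail, fail, fail, critical, fail, fail, fail, fail, normal, fail, gold, fail, fail

call_id=1: disposition='callback' → outer ELSE → fail
call_id=2: disposition='sale' → inner[line < 4] → fail
call_id=3: disposition='callback' → outer ELSE → fail
call_id=4: disposition='sale' → inner[line < 6] → critical
call_id=5: disposition='wrong_num' → outer ELSE → fail
call_id=6: disposition='callback' → outer ELSE → fail
call_id=7: disposition='no_answer' → outer ELSE → fail
call_id=8: disposition='no_answer' → outer ELSE → fail
call_id=9: disposition='sale' → inner[line < 3] → normal
call_id=10: disposition='wrong_num' → outer ELSE → fail
call_id=11: disposition='sale' → inner[ELSE] → gold
call_id=12: disposition='callback' → outer ELSE → fail
call_id=13: disposition='refused' → outer ELSE → fail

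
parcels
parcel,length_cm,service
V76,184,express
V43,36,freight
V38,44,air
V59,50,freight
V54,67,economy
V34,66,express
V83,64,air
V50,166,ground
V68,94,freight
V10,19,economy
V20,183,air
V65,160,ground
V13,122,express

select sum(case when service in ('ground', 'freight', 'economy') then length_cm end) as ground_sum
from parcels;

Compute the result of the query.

parcel=V76: ✗
parcel=V43: ✓ → 36
parcel=V38: ✗
parcel=V59: ✓ → 50
parcel=V54: ✓ → 67
parcel=V34: ✗
parcel=V83: ✗
parcel=V50: ✓ → 166
parcel=V68: ✓ → 94
parcel=V10: ✓ → 19
parcel=V20: ✗
parcel=V65: ✓ → 160
parcel=V13: ✗
ground_sum = 36 + 50 + 67 + 166 + 94 + 19 + 160 = 592

592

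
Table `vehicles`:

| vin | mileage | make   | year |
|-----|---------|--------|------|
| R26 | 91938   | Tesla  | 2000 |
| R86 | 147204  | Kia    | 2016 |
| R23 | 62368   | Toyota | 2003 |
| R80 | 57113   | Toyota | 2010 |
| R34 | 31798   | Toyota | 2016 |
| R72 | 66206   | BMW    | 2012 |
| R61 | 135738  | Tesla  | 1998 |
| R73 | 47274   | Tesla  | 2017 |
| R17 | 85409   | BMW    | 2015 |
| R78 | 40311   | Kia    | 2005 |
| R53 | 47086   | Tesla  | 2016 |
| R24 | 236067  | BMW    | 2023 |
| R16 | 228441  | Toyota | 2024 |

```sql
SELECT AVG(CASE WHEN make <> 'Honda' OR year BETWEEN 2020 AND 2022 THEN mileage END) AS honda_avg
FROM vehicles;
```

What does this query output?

vin=R26: ✓ → 91938
vin=R86: ✓ → 147204
vin=R23: ✓ → 62368
vin=R80: ✓ → 57113
vin=R34: ✓ → 31798
vin=R72: ✓ → 66206
vin=R61: ✓ → 135738
vin=R73: ✓ → 47274
vin=R17: ✓ → 85409
vin=R78: ✓ → 40311
vin=R53: ✓ → 47086
vin=R24: ✓ → 236067
vin=R16: ✓ → 228441
honda_avg = (91938 + 147204 + 62368 + 57113 + 31798 + 66206 + 135738 + 47274 + 85409 + 40311 + 47086 + 236067 + 228441) / 13 = 98227.1538461538

98227.1538461538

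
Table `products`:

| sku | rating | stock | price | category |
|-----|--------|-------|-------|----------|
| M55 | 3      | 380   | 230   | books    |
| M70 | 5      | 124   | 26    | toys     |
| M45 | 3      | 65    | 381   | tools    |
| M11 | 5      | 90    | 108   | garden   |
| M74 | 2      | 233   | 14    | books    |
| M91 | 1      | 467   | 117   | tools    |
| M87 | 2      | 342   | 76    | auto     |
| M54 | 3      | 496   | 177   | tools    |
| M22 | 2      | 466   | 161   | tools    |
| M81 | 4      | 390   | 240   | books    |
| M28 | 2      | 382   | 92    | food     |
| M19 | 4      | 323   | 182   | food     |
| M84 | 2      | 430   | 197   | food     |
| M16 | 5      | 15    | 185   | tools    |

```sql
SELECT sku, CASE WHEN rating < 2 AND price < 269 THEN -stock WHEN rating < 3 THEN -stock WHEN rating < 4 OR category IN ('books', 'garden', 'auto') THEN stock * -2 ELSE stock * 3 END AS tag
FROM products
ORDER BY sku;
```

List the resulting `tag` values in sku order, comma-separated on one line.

-180, 45, 969, -466, -382, -130, -992, -760, 372, -233, -780, -430, -342, -467

sku=M11: rating < 4 OR category IN ('books', 'garden', 'auto') → -180
sku=M16: ELSE → 45
sku=M19: ELSE → 969
sku=M22: rating < 3 → -466
sku=M28: rating < 3 → -382
sku=M45: rating < 4 OR category IN ('books', 'garden', 'auto') → -130
sku=M54: rating < 4 OR category IN ('books', 'garden', 'auto') → -992
sku=M55: rating < 4 OR category IN ('books', 'garden', 'auto') → -760
sku=M70: ELSE → 372
sku=M74: rating < 3 → -233
sku=M81: rating < 4 OR category IN ('books', 'garden', 'auto') → -780
sku=M84: rating < 3 → -430
sku=M87: rating < 3 → -342
sku=M91: rating < 2 AND price < 269 → -467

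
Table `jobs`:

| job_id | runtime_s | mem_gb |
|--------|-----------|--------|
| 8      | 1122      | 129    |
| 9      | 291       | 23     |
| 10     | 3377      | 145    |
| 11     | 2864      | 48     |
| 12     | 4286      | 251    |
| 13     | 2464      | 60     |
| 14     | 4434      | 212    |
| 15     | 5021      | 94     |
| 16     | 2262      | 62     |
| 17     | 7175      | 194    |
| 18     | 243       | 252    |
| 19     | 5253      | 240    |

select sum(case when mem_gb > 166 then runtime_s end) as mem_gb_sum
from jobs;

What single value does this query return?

21391

job_id=8: ✗
job_id=9: ✗
job_id=10: ✗
job_id=11: ✗
job_id=12: ✓ → 4286
job_id=13: ✗
job_id=14: ✓ → 4434
job_id=15: ✗
job_id=16: ✗
job_id=17: ✓ → 7175
job_id=18: ✓ → 243
job_id=19: ✓ → 5253
mem_gb_sum = 4286 + 4434 + 7175 + 243 + 5253 = 21391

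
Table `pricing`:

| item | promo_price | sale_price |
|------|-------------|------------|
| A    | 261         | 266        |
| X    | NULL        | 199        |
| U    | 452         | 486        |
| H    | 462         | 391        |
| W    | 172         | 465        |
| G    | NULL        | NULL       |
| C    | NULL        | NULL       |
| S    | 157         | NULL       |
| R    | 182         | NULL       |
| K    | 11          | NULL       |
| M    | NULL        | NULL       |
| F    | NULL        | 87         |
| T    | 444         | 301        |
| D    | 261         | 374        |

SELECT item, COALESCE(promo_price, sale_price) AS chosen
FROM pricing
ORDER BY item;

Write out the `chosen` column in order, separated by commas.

item=A: promo_price=261 → 261
item=C: promo_price=NULL, sale_price=NULL (all NULL) → NULL
item=D: promo_price=261 → 261
item=F: promo_price=NULL, sale_price=87 → 87
item=G: promo_price=NULL, sale_price=NULL (all NULL) → NULL
item=H: promo_price=462 → 462
item=K: promo_price=11 → 11
item=M: promo_price=NULL, sale_price=NULL (all NULL) → NULL
item=R: promo_price=182 → 182
item=S: promo_price=157 → 157
item=T: promo_price=444 → 444
item=U: promo_price=452 → 452
item=W: promo_price=172 → 172
item=X: promo_price=NULL, sale_price=199 → 199

261, NULL, 261, 87, NULL, 462, 11, NULL, 182, 157, 444, 452, 172, 199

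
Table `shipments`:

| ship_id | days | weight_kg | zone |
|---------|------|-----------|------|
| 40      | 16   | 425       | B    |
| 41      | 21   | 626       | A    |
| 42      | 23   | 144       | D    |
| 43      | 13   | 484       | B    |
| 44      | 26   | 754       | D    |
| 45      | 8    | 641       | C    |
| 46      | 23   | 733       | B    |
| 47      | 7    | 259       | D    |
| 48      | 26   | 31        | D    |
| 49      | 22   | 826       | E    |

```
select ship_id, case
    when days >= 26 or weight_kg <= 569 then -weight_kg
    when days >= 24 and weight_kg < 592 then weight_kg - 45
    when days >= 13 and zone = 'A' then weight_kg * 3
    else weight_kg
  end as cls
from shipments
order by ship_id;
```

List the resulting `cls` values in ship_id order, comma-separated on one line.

ship_id=40: days >= 26 or weight_kg <= 569 → -425
ship_id=41: days >= 13 and zone = 'A' → 1878
ship_id=42: days >= 26 or weight_kg <= 569 → -144
ship_id=43: days >= 26 or weight_kg <= 569 → -484
ship_id=44: days >= 26 or weight_kg <= 569 → -754
ship_id=45: ELSE → 641
ship_id=46: ELSE → 733
ship_id=47: days >= 26 or weight_kg <= 569 → -259
ship_id=48: days >= 26 or weight_kg <= 569 → -31
ship_id=49: ELSE → 826

-425, 1878, -144, -484, -754, 641, 733, -259, -31, 826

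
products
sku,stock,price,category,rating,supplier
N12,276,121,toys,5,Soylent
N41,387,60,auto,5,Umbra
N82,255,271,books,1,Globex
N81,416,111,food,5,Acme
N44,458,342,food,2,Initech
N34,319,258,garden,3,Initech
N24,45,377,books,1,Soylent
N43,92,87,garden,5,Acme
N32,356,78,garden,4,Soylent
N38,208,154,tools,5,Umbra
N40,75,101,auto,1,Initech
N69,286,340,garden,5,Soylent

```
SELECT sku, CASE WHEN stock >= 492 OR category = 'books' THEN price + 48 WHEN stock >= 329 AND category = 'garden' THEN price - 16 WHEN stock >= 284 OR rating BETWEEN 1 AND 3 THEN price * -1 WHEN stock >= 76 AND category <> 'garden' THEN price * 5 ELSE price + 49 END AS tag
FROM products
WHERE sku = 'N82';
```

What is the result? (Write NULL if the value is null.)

319

sku = N82: stock=255, price=271, category=books, rating=1, supplier=Globex.
stock >= 492 OR category = 'books' → true → 319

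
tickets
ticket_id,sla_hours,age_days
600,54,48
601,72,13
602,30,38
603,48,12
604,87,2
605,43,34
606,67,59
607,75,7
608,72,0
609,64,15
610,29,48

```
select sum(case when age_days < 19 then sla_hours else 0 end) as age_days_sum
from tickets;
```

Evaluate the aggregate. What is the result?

ticket_id=600: ✗
ticket_id=601: ✓ → 72
ticket_id=602: ✗
ticket_id=603: ✓ → 48
ticket_id=604: ✓ → 87
ticket_id=605: ✗
ticket_id=606: ✗
ticket_id=607: ✓ → 75
ticket_id=608: ✓ → 72
ticket_id=609: ✓ → 64
ticket_id=610: ✗
age_days_sum = 72 + 48 + 87 + 75 + 72 + 64 = 418

418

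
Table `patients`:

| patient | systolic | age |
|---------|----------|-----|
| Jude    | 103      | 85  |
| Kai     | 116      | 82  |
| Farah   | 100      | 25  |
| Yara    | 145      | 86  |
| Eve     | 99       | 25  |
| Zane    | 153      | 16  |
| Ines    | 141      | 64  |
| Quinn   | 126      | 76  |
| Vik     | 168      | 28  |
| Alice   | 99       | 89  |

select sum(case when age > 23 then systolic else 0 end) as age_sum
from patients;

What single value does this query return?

1097

patient=Jude: ✓ → 103
patient=Kai: ✓ → 116
patient=Farah: ✓ → 100
patient=Yara: ✓ → 145
patient=Eve: ✓ → 99
patient=Zane: ✗
patient=Ines: ✓ → 141
patient=Quinn: ✓ → 126
patient=Vik: ✓ → 168
patient=Alice: ✓ → 99
age_sum = 103 + 116 + 100 + 145 + 99 + 141 + 126 + 168 + 99 = 1097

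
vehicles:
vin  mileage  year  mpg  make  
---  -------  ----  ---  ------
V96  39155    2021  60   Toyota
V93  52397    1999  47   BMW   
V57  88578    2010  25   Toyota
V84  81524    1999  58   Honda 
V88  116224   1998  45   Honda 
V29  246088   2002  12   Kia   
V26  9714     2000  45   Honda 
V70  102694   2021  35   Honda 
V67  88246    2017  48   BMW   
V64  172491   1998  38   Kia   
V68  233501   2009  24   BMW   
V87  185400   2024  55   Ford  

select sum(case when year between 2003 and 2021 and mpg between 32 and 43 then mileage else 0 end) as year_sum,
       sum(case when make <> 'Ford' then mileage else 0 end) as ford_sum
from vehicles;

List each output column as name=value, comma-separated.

[year_sum: year between 2003 and 2021 and mpg between 32 and 43]
vin=V96: ✗
vin=V93: ✗
vin=V57: ✗
vin=V84: ✗
vin=V88: ✗
vin=V29: ✗
vin=V26: ✗
vin=V70: ✓ → 102694
vin=V67: ✗
vin=V64: ✗
vin=V68: ✗
vin=V87: ✗
year_sum = 102694
—
[ford_sum: make <> 'Ford']
vin=V96: ✓ → 39155
vin=V93: ✓ → 52397
vin=V57: ✓ → 88578
vin=V84: ✓ → 81524
vin=V88: ✓ → 116224
vin=V29: ✓ → 246088
vin=V26: ✓ → 9714
vin=V70: ✓ → 102694
vin=V67: ✓ → 88246
vin=V64: ✓ → 172491
vin=V68: ✓ → 233501
vin=V87: ✗
ford_sum = 39155 + 52397 + 88578 + 81524 + 116224 + 246088 + 9714 + 102694 + 88246 + 172491 + 233501 = 1230612

year_sum=102694, ford_sum=1230612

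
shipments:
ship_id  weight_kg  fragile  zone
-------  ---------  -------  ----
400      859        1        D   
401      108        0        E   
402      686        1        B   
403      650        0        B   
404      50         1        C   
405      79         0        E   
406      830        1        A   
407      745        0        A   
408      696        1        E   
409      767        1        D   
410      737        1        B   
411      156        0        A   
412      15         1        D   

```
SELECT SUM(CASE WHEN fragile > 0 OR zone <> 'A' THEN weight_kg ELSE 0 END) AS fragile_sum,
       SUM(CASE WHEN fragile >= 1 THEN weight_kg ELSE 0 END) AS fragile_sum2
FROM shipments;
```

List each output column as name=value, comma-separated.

fragile_sum=5477, fragile_sum2=4640

[fragile_sum: fragile > 0 OR zone <> 'A']
ship_id=400: ✓ → 859
ship_id=401: ✓ → 108
ship_id=402: ✓ → 686
ship_id=403: ✓ → 650
ship_id=404: ✓ → 50
ship_id=405: ✓ → 79
ship_id=406: ✓ → 830
ship_id=407: ✗
ship_id=408: ✓ → 696
ship_id=409: ✓ → 767
ship_id=410: ✓ → 737
ship_id=411: ✗
ship_id=412: ✓ → 15
fragile_sum = 859 + 108 + 686 + 650 + 50 + 79 + 830 + 696 + 767 + 737 + 15 = 5477
—
[fragile_sum2: fragile >= 1]
ship_id=400: ✓ → 859
ship_id=401: ✗
ship_id=402: ✓ → 686
ship_id=403: ✗
ship_id=404: ✓ → 50
ship_id=405: ✗
ship_id=406: ✓ → 830
ship_id=407: ✗
ship_id=408: ✓ → 696
ship_id=409: ✓ → 767
ship_id=410: ✓ → 737
ship_id=411: ✗
ship_id=412: ✓ → 15
fragile_sum2 = 859 + 686 + 50 + 830 + 696 + 767 + 737 + 15 = 4640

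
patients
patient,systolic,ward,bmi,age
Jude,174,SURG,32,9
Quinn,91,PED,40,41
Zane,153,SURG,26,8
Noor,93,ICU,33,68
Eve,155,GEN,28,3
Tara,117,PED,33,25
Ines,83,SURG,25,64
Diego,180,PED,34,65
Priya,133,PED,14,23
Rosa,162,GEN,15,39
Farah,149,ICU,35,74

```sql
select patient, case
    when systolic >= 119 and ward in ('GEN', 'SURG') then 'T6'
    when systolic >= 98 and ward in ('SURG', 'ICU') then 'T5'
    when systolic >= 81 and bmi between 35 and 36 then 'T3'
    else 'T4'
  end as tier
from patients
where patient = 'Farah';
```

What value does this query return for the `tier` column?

T5

patient = Farah: systolic=149, ward=ICU, bmi=35, age=74.
systolic >= 119 and ward in ('GEN', 'SURG') → false
systolic >= 98 and ward in ('SURG', 'ICU') → true → T5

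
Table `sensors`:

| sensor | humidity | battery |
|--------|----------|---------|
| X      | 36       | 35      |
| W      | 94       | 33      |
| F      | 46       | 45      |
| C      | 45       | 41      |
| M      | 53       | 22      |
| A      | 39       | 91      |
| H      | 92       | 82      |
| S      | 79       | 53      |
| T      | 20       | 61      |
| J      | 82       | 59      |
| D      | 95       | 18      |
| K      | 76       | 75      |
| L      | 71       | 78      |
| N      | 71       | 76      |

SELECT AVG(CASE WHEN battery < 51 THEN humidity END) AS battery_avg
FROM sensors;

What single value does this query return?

61.5

sensor=X: ✓ → 36
sensor=W: ✓ → 94
sensor=F: ✓ → 46
sensor=C: ✓ → 45
sensor=M: ✓ → 53
sensor=A: ✗
sensor=H: ✗
sensor=S: ✗
sensor=T: ✗
sensor=J: ✗
sensor=D: ✓ → 95
sensor=K: ✗
sensor=L: ✗
sensor=N: ✗
battery_avg = (36 + 94 + 46 + 45 + 53 + 95) / 6 = 61.5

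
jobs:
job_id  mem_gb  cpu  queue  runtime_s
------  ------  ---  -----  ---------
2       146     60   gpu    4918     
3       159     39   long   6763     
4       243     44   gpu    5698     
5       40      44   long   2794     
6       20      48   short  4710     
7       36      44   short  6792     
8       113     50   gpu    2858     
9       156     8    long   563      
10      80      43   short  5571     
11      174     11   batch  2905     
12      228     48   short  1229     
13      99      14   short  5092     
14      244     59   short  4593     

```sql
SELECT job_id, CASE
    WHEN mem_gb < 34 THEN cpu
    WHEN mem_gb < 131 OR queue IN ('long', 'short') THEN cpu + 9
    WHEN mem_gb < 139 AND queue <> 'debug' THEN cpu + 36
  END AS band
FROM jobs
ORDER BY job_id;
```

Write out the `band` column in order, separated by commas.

job_id=2: (no match → NULL) → NULL
job_id=3: mem_gb < 131 OR queue IN ('long', 'short') → 48
job_id=4: (no match → NULL) → NULL
job_id=5: mem_gb < 131 OR queue IN ('long', 'short') → 53
job_id=6: mem_gb < 34 → 48
job_id=7: mem_gb < 131 OR queue IN ('long', 'short') → 53
job_id=8: mem_gb < 131 OR queue IN ('long', 'short') → 59
job_id=9: mem_gb < 131 OR queue IN ('long', 'short') → 17
job_id=10: mem_gb < 131 OR queue IN ('long', 'short') → 52
job_id=11: (no match → NULL) → NULL
job_id=12: mem_gb < 131 OR queue IN ('long', 'short') → 57
job_id=13: mem_gb < 131 OR queue IN ('long', 'short') → 23
job_id=14: mem_gb < 131 OR queue IN ('long', 'short') → 68

NULL, 48, NULL, 53, 48, 53, 59, 17, 52, NULL, 57, 23, 68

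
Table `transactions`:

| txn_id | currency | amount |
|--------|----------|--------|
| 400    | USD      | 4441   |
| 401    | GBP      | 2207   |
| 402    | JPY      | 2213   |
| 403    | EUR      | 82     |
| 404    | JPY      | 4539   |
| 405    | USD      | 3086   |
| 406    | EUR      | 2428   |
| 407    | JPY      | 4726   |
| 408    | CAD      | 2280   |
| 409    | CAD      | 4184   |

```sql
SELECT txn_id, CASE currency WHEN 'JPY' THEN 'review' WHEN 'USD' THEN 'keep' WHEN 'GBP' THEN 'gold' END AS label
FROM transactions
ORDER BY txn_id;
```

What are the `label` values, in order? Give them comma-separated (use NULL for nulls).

keep, gold, review, NULL, review, keep, NULL, review, NULL, NULL

txn_id=400: currency='USD' → keep
txn_id=401: currency='GBP' → gold
txn_id=402: currency='JPY' → review
txn_id=403: (no match → NULL) → NULL
txn_id=404: currency='JPY' → review
txn_id=405: currency='USD' → keep
txn_id=406: (no match → NULL) → NULL
txn_id=407: currency='JPY' → review
txn_id=408: (no match → NULL) → NULL
txn_id=409: (no match → NULL) → NULL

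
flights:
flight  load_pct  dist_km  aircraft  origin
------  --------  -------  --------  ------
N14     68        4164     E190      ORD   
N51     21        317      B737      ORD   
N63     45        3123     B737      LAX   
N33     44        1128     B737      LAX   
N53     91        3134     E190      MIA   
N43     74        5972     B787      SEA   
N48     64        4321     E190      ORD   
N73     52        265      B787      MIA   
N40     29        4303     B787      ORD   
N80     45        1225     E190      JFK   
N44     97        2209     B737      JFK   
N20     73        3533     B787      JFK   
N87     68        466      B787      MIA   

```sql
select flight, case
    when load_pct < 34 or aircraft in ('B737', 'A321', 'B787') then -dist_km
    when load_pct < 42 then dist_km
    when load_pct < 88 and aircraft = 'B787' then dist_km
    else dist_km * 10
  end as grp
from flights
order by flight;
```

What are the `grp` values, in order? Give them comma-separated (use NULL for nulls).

41640, -3533, -1128, -4303, -5972, -2209, 43210, -317, 31340, -3123, -265, 12250, -466

flight=N14: ELSE → 41640
flight=N20: load_pct < 34 or aircraft in ('B737', 'A321', 'B787') → -3533
flight=N33: load_pct < 34 or aircraft in ('B737', 'A321', 'B787') → -1128
flight=N40: load_pct < 34 or aircraft in ('B737', 'A321', 'B787') → -4303
flight=N43: load_pct < 34 or aircraft in ('B737', 'A321', 'B787') → -5972
flight=N44: load_pct < 34 or aircraft in ('B737', 'A321', 'B787') → -2209
flight=N48: ELSE → 43210
flight=N51: load_pct < 34 or aircraft in ('B737', 'A321', 'B787') → -317
flight=N53: ELSE → 31340
flight=N63: load_pct < 34 or aircraft in ('B737', 'A321', 'B787') → -3123
flight=N73: load_pct < 34 or aircraft in ('B737', 'A321', 'B787') → -265
flight=N80: ELSE → 12250
flight=N87: load_pct < 34 or aircraft in ('B737', 'A321', 'B787') → -466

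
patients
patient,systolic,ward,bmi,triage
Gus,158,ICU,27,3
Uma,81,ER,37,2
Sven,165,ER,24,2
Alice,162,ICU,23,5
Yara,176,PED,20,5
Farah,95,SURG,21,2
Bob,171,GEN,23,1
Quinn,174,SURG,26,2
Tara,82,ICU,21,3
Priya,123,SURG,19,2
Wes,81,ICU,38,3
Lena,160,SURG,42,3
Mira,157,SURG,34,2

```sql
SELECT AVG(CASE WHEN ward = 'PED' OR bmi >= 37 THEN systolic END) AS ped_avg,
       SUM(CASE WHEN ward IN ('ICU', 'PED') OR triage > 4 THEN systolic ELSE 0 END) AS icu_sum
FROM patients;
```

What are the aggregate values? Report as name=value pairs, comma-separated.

ped_avg=124.5, icu_sum=659

[ped_avg: ward = 'PED' OR bmi >= 37]
patient=Gus: ✗
patient=Uma: ✓ → 81
patient=Sven: ✗
patient=Alice: ✗
patient=Yara: ✓ → 176
patient=Farah: ✗
patient=Bob: ✗
patient=Quinn: ✗
patient=Tara: ✗
patient=Priya: ✗
patient=Wes: ✓ → 81
patient=Lena: ✓ → 160
patient=Mira: ✗
ped_avg = (81 + 176 + 81 + 160) / 4 = 124.5
—
[icu_sum: ward IN ('ICU', 'PED') OR triage > 4]
patient=Gus: ✓ → 158
patient=Uma: ✗
patient=Sven: ✗
patient=Alice: ✓ → 162
patient=Yara: ✓ → 176
patient=Farah: ✗
patient=Bob: ✗
patient=Quinn: ✗
patient=Tara: ✓ → 82
patient=Priya: ✗
patient=Wes: ✓ → 81
patient=Lena: ✗
patient=Mira: ✗
icu_sum = 158 + 162 + 176 + 82 + 81 = 659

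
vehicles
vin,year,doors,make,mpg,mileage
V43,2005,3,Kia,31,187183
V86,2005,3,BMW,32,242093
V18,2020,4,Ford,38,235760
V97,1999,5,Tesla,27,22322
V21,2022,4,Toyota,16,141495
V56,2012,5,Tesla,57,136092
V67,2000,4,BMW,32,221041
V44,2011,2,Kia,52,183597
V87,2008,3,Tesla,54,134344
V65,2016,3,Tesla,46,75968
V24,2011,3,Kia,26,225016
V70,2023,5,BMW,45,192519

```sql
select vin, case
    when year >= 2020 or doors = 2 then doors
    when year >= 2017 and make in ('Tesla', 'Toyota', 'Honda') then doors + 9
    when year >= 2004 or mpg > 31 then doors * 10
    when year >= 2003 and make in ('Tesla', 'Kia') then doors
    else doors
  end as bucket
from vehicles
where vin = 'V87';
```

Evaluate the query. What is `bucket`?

vin = V87: year=2008, doors=3, make=Tesla, mpg=54, mileage=134344.
year >= 2020 or doors = 2 → false
year >= 2017 and make in ('Tesla', 'Toyota', 'Honda') → false
year >= 2004 or mpg > 31 → true → 30

30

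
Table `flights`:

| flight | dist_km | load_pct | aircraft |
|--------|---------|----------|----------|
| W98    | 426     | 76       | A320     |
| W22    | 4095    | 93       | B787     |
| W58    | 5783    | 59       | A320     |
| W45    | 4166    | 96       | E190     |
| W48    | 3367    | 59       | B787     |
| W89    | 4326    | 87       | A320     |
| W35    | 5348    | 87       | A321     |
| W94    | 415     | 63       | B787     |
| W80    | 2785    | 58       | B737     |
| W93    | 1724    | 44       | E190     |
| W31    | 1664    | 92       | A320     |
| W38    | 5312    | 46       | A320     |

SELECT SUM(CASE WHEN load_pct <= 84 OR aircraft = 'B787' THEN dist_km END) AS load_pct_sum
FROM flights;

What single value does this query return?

flight=W98: ✓ → 426
flight=W22: ✓ → 4095
flight=W58: ✓ → 5783
flight=W45: ✗
flight=W48: ✓ → 3367
flight=W89: ✗
flight=W35: ✗
flight=W94: ✓ → 415
flight=W80: ✓ → 2785
flight=W93: ✓ → 1724
flight=W31: ✗
flight=W38: ✓ → 5312
load_pct_sum = 426 + 4095 + 5783 + 3367 + 415 + 2785 + 1724 + 5312 = 23907

23907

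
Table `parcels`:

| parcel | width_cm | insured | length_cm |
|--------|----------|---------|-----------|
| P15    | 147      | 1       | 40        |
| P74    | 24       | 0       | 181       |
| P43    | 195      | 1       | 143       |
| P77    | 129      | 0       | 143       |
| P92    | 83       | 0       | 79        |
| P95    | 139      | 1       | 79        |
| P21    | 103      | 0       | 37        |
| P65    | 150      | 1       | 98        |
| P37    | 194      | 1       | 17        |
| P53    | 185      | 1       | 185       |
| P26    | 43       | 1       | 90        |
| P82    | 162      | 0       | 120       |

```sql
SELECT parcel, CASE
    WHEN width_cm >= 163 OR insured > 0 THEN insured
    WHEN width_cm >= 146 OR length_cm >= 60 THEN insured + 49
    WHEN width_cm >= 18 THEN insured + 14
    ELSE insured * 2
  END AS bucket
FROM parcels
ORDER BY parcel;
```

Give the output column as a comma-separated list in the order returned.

1, 14, 1, 1, 1, 1, 1, 49, 49, 49, 49, 1

parcel=P15: width_cm >= 163 OR insured > 0 → 1
parcel=P21: width_cm >= 18 → 14
parcel=P26: width_cm >= 163 OR insured > 0 → 1
parcel=P37: width_cm >= 163 OR insured > 0 → 1
parcel=P43: width_cm >= 163 OR insured > 0 → 1
parcel=P53: width_cm >= 163 OR insured > 0 → 1
parcel=P65: width_cm >= 163 OR insured > 0 → 1
parcel=P74: width_cm >= 146 OR length_cm >= 60 → 49
parcel=P77: width_cm >= 146 OR length_cm >= 60 → 49
parcel=P82: width_cm >= 146 OR length_cm >= 60 → 49
parcel=P92: width_cm >= 146 OR length_cm >= 60 → 49
parcel=P95: width_cm >= 163 OR insured > 0 → 1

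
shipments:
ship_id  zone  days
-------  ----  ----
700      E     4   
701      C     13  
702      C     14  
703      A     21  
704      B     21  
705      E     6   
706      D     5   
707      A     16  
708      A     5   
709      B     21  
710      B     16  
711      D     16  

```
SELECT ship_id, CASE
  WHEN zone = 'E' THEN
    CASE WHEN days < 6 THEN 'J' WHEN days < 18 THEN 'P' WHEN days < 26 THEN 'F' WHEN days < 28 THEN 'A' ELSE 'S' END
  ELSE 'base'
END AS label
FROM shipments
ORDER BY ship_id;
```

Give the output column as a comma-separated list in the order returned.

ship_id=700: zone='E' → inner[days < 6] → J
ship_id=701: zone='C' → outer ELSE → base
ship_id=702: zone='C' → outer ELSE → base
ship_id=703: zone='A' → outer ELSE → base
ship_id=704: zone='B' → outer ELSE → base
ship_id=705: zone='E' → inner[days < 18] → P
ship_id=706: zone='D' → outer ELSE → base
ship_id=707: zone='A' → outer ELSE → base
ship_id=708: zone='A' → outer ELSE → base
ship_id=709: zone='B' → outer ELSE → base
ship_id=710: zone='B' → outer ELSE → base
ship_id=711: zone='D' → outer ELSE → base

J, base, base, base, base, P, base, base, base, base, base, base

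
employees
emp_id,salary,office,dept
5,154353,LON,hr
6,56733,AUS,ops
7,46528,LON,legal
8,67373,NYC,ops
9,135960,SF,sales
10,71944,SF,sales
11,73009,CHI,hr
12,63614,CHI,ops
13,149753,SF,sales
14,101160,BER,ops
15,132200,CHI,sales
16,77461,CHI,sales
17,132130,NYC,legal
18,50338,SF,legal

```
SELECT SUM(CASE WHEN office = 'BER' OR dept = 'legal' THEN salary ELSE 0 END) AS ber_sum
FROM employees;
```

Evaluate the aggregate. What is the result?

emp_id=5: ✗
emp_id=6: ✗
emp_id=7: ✓ → 46528
emp_id=8: ✗
emp_id=9: ✗
emp_id=10: ✗
emp_id=11: ✗
emp_id=12: ✗
emp_id=13: ✗
emp_id=14: ✓ → 101160
emp_id=15: ✗
emp_id=16: ✗
emp_id=17: ✓ → 132130
emp_id=18: ✓ → 50338
ber_sum = 46528 + 101160 + 132130 + 50338 = 330156

330156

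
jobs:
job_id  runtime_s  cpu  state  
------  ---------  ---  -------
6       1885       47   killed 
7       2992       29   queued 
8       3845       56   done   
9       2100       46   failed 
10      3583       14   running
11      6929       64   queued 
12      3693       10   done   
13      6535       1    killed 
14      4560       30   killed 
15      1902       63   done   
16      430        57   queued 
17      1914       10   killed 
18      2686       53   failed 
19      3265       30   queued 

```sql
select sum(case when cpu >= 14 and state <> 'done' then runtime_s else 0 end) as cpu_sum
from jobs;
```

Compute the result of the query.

job_id=6: ✓ → 1885
job_id=7: ✓ → 2992
job_id=8: ✗
job_id=9: ✓ → 2100
job_id=10: ✓ → 3583
job_id=11: ✓ → 6929
job_id=12: ✗
job_id=13: ✗
job_id=14: ✓ → 4560
job_id=15: ✗
job_id=16: ✓ → 430
job_id=17: ✗
job_id=18: ✓ → 2686
job_id=19: ✓ → 3265
cpu_sum = 1885 + 2992 + 2100 + 3583 + 6929 + 4560 + 430 + 2686 + 3265 = 28430

28430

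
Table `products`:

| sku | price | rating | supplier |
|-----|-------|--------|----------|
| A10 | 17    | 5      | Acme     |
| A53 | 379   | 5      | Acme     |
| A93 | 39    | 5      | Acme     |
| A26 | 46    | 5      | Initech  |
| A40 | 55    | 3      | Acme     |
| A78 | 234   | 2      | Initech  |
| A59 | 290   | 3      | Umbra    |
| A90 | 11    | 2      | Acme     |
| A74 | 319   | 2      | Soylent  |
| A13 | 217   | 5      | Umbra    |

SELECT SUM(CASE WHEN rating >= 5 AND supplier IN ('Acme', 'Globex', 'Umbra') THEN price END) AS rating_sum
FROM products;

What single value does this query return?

sku=A10: ✓ → 17
sku=A53: ✓ → 379
sku=A93: ✓ → 39
sku=A26: ✗
sku=A40: ✗
sku=A78: ✗
sku=A59: ✗
sku=A90: ✗
sku=A74: ✗
sku=A13: ✓ → 217
rating_sum = 17 + 379 + 39 + 217 = 652

652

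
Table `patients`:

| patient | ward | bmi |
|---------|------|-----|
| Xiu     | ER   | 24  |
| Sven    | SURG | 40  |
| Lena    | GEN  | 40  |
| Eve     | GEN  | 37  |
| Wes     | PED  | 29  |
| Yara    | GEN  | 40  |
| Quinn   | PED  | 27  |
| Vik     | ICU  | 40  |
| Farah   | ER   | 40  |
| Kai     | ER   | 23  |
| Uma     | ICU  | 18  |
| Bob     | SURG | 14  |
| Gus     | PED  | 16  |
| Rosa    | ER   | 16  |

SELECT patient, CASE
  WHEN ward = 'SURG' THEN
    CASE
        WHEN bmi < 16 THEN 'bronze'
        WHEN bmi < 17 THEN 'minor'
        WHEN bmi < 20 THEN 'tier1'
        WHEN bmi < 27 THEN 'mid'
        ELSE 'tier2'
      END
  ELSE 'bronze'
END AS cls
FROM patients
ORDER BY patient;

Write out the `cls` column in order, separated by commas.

patient=Bob: ward='SURG' → inner[bmi < 16] → bronze
patient=Eve: ward='GEN' → outer ELSE → bronze
patient=Farah: ward='ER' → outer ELSE → bronze
patient=Gus: ward='PED' → outer ELSE → bronze
patient=Kai: ward='ER' → outer ELSE → bronze
patient=Lena: ward='GEN' → outer ELSE → bronze
patient=Quinn: ward='PED' → outer ELSE → bronze
patient=Rosa: ward='ER' → outer ELSE → bronze
patient=Sven: ward='SURG' → inner[ELSE] → tier2
patient=Uma: ward='ICU' → outer ELSE → bronze
patient=Vik: ward='ICU' → outer ELSE → bronze
patient=Wes: ward='PED' → outer ELSE → bronze
patient=Xiu: ward='ER' → outer ELSE → bronze
patient=Yara: ward='GEN' → outer ELSE → bronze

bronze, bronze, bronze, bronze, bronze, bronze, bronze, bronze, tier2, bronze, bronze, bronze, bronze, bronze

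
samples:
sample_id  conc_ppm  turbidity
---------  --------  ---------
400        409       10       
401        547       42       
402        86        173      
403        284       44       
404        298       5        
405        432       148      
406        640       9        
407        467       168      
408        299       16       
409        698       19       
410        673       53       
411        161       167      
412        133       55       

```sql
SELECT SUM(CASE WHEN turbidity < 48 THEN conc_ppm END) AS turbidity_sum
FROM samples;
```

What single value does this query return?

sample_id=400: ✓ → 409
sample_id=401: ✓ → 547
sample_id=402: ✗
sample_id=403: ✓ → 284
sample_id=404: ✓ → 298
sample_id=405: ✗
sample_id=406: ✓ → 640
sample_id=407: ✗
sample_id=408: ✓ → 299
sample_id=409: ✓ → 698
sample_id=410: ✗
sample_id=411: ✗
sample_id=412: ✗
turbidity_sum = 409 + 547 + 284 + 298 + 640 + 299 + 698 = 3175

3175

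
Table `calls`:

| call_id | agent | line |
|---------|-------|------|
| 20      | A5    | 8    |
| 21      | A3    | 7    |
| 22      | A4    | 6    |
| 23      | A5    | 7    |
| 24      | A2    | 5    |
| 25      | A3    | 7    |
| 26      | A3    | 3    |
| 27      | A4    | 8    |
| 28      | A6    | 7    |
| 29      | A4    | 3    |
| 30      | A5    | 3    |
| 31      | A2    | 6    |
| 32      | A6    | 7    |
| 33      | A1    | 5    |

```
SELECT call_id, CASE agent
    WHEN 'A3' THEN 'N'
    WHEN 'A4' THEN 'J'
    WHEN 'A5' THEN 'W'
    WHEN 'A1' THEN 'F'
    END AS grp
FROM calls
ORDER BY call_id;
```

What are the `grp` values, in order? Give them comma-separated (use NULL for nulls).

W, N, J, W, NULL, N, N, J, NULL, J, W, NULL, NULL, F

call_id=20: agent='A5' → W
call_id=21: agent='A3' → N
call_id=22: agent='A4' → J
call_id=23: agent='A5' → W
call_id=24: (no match → NULL) → NULL
call_id=25: agent='A3' → N
call_id=26: agent='A3' → N
call_id=27: agent='A4' → J
call_id=28: (no match → NULL) → NULL
call_id=29: agent='A4' → J
call_id=30: agent='A5' → W
call_id=31: (no match → NULL) → NULL
call_id=32: (no match → NULL) → NULL
call_id=33: agent='A1' → F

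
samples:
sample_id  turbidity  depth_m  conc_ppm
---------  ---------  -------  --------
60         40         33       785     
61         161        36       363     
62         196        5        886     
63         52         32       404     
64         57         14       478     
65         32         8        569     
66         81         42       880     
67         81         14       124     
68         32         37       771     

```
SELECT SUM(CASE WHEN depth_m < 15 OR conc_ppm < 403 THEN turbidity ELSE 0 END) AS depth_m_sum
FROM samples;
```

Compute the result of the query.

sample_id=60: ✗
sample_id=61: ✓ → 161
sample_id=62: ✓ → 196
sample_id=63: ✗
sample_id=64: ✓ → 57
sample_id=65: ✓ → 32
sample_id=66: ✗
sample_id=67: ✓ → 81
sample_id=68: ✗
depth_m_sum = 161 + 196 + 57 + 32 + 81 = 527

527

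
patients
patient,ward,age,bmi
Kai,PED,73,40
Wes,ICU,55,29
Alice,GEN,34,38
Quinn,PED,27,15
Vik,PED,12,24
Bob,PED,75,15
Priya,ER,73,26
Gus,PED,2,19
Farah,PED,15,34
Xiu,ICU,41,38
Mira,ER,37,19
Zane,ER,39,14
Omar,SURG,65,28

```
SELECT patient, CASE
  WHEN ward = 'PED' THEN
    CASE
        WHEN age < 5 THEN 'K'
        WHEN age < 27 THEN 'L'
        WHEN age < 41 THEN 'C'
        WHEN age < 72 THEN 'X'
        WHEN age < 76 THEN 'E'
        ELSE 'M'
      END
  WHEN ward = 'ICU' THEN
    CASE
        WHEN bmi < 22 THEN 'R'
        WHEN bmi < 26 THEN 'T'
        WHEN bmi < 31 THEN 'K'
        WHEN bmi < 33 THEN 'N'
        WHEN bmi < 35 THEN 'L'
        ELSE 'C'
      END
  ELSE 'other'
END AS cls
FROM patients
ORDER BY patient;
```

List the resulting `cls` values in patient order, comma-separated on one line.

patient=Alice: ward='GEN' → outer ELSE → other
patient=Bob: ward='PED' → inner[age < 76] → E
patient=Farah: ward='PED' → inner[age < 27] → L
patient=Gus: ward='PED' → inner[age < 5] → K
patient=Kai: ward='PED' → inner[age < 76] → E
patient=Mira: ward='ER' → outer ELSE → other
patient=Omar: ward='SURG' → outer ELSE → other
patient=Priya: ward='ER' → outer ELSE → other
patient=Quinn: ward='PED' → inner[age < 41] → C
patient=Vik: ward='PED' → inner[age < 27] → L
patient=Wes: ward='ICU' → inner[bmi < 31] → K
patient=Xiu: ward='ICU' → inner[ELSE] → C
patient=Zane: ward='ER' → outer ELSE → other

other, E, L, K, E, other, other, other, C, L, K, C, other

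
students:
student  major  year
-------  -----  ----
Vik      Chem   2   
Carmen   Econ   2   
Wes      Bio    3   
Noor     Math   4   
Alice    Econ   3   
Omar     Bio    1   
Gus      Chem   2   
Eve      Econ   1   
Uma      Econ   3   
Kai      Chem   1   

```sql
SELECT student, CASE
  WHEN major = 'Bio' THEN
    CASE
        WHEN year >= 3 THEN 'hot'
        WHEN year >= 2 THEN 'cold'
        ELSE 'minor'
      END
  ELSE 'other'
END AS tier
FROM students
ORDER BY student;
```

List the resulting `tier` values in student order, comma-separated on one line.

other, other, other, other, other, other, minor, other, other, hot

student=Alice: major='Econ' → outer ELSE → other
student=Carmen: major='Econ' → outer ELSE → other
student=Eve: major='Econ' → outer ELSE → other
student=Gus: major='Chem' → outer ELSE → other
student=Kai: major='Chem' → outer ELSE → other
student=Noor: major='Math' → outer ELSE → other
student=Omar: major='Bio' → inner[ELSE] → minor
student=Uma: major='Econ' → outer ELSE → other
student=Vik: major='Chem' → outer ELSE → other
student=Wes: major='Bio' → inner[year >= 3] → hot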